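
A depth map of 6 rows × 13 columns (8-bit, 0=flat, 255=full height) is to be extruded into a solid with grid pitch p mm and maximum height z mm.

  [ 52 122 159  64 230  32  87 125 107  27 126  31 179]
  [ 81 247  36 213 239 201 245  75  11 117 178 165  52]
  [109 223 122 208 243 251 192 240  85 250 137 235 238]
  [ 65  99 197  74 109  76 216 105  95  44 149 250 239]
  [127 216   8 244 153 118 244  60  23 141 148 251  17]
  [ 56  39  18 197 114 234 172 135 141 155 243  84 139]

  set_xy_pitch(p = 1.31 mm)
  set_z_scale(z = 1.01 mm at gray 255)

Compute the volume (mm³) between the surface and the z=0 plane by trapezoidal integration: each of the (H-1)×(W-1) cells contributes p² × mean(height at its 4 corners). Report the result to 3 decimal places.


height_mm = gray/255 × 1.01; cell vol = 1.31² × mean(4 corners)
unit = 1.31² × 1.01 / (4×255) = 0.00169928 mm³ per gray-sum
row 0: Σ corner-gray over 12 cells = 6038  → 10.2602
row 1: Σ corner-gray over 12 cells = 8306  → 14.1142
row 2: Σ corner-gray over 12 cells = 7851  → 13.3410
row 3: Σ corner-gray over 12 cells = 6488  → 11.0249
row 4: Σ corner-gray over 12 cells = 6615  → 11.2407
Σ rows: total corner-gray = 35298  → 59.9810 mm³

59.981


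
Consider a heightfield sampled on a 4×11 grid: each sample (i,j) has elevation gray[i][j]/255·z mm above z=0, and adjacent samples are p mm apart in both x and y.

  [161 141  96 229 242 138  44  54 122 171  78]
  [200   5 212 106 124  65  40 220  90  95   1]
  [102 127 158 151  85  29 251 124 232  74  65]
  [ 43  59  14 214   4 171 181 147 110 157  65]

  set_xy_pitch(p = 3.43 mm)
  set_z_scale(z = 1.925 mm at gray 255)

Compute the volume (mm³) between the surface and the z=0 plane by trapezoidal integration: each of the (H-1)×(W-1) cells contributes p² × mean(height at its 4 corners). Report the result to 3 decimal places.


height_mm = gray/255 × 1.925; cell vol = 3.43² × mean(4 corners)
unit = 3.43² × 1.925 / (4×255) = 0.0222034 mm³ per gray-sum
row 0: Σ corner-gray over 10 cells = 4828  → 107.1978
row 1: Σ corner-gray over 10 cells = 4744  → 105.3328
row 2: Σ corner-gray over 10 cells = 4851  → 107.7085
Σ rows: total corner-gray = 14423  → 320.2391 mm³

320.239


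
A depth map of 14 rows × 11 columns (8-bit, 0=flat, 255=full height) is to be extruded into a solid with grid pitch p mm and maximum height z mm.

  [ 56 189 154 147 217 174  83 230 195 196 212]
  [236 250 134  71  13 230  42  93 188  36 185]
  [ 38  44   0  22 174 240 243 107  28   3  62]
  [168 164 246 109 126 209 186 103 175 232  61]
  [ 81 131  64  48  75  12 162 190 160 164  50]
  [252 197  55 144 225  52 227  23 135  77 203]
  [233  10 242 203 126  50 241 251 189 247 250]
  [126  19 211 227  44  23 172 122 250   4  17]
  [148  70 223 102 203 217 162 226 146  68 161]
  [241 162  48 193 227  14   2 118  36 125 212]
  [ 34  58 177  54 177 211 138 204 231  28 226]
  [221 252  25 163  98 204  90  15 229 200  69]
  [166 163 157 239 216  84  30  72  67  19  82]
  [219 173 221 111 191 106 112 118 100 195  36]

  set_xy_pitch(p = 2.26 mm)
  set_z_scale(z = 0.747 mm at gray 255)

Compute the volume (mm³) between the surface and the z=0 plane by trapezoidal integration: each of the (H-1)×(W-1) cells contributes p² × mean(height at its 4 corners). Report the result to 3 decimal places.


262.300

height_mm = gray/255 × 0.747; cell vol = 2.26² × mean(4 corners)
unit = 2.26² × 0.747 / (4×255) = 0.00374057 mm³ per gray-sum
row 0: Σ corner-gray over 10 cells = 5973  → 22.3424
row 1: Σ corner-gray over 10 cells = 4357  → 16.2976
row 2: Σ corner-gray over 10 cells = 5151  → 19.2677
row 3: Σ corner-gray over 10 cells = 5472  → 20.4684
row 4: Σ corner-gray over 10 cells = 4868  → 18.2091
row 5: Σ corner-gray over 10 cells = 6326  → 23.6628
row 6: Σ corner-gray over 10 cells = 5888  → 22.0245
row 7: Σ corner-gray over 10 cells = 5430  → 20.3113
row 8: Σ corner-gray over 10 cells = 5446  → 20.3711
row 9: Σ corner-gray over 10 cells = 5119  → 19.1480
row 10: Σ corner-gray over 10 cells = 5658  → 21.1641
row 11: Σ corner-gray over 10 cells = 5184  → 19.3911
row 12: Σ corner-gray over 10 cells = 5251  → 19.6417
Σ rows: total corner-gray = 70123  → 262.2997 mm³


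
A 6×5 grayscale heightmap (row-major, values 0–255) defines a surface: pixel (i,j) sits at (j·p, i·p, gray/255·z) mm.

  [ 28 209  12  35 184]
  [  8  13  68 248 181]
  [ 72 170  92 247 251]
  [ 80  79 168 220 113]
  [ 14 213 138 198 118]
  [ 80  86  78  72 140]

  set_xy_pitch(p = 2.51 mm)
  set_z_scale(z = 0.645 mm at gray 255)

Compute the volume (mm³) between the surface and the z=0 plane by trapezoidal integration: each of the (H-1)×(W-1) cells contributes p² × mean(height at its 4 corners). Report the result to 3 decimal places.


41.855

height_mm = gray/255 × 0.645; cell vol = 2.51² × mean(4 corners)
unit = 2.51² × 0.645 / (4×255) = 0.00398389 mm³ per gray-sum
row 0: Σ corner-gray over 4 cells = 1571  → 6.2587
row 1: Σ corner-gray over 4 cells = 2188  → 8.7167
row 2: Σ corner-gray over 4 cells = 2468  → 9.8322
row 3: Σ corner-gray over 4 cells = 2357  → 9.3900
row 4: Σ corner-gray over 4 cells = 1922  → 7.6570
Σ rows: total corner-gray = 10506  → 41.8547 mm³


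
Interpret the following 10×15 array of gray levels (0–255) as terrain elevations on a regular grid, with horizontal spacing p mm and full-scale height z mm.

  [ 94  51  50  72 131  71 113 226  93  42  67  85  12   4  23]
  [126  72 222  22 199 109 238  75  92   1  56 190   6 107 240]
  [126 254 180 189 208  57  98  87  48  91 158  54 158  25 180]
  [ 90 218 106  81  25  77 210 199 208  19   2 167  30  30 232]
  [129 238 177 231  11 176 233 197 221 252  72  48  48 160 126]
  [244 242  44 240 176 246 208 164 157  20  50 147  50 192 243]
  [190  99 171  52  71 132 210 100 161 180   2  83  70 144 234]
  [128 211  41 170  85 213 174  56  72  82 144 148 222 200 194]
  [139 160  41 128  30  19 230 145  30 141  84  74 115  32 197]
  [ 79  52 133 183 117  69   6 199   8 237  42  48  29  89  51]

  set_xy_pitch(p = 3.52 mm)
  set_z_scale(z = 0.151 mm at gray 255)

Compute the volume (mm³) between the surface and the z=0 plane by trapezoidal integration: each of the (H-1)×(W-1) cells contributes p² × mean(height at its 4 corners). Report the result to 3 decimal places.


height_mm = gray/255 × 0.151; cell vol = 3.52² × mean(4 corners)
unit = 3.52² × 0.151 / (4×255) = 0.00183427 mm³ per gray-sum
row 0: Σ corner-gray over 14 cells = 5295  → 9.7124
row 1: Σ corner-gray over 14 cells = 6664  → 12.2235
row 2: Σ corner-gray over 14 cells = 6586  → 12.0805
row 3: Σ corner-gray over 14 cells = 7449  → 13.6634
row 4: Σ corner-gray over 14 cells = 8742  → 16.0351
row 5: Σ corner-gray over 14 cells = 7733  → 14.1844
row 6: Σ corner-gray over 14 cells = 7332  → 13.4488
row 7: Σ corner-gray over 14 cells = 6752  → 12.3850
row 8: Σ corner-gray over 14 cells = 5348  → 9.8096
Σ rows: total corner-gray = 61901  → 113.5428 mm³

113.543


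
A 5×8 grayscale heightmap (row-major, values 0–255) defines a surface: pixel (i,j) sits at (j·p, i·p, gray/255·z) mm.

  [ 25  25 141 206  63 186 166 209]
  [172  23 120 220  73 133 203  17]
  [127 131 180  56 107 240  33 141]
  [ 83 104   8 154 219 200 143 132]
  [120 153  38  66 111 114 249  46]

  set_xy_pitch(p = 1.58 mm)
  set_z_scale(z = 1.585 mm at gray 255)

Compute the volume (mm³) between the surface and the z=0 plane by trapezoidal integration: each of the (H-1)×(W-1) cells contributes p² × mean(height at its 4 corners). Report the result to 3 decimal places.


54.961

height_mm = gray/255 × 1.585; cell vol = 1.58² × mean(4 corners)
unit = 1.58² × 1.585 / (4×255) = 0.00387921 mm³ per gray-sum
row 0: Σ corner-gray over 7 cells = 3541  → 13.7363
row 1: Σ corner-gray over 7 cells = 3495  → 13.5578
row 2: Σ corner-gray over 7 cells = 3633  → 14.0932
row 3: Σ corner-gray over 7 cells = 3499  → 13.5734
Σ rows: total corner-gray = 14168  → 54.9606 mm³


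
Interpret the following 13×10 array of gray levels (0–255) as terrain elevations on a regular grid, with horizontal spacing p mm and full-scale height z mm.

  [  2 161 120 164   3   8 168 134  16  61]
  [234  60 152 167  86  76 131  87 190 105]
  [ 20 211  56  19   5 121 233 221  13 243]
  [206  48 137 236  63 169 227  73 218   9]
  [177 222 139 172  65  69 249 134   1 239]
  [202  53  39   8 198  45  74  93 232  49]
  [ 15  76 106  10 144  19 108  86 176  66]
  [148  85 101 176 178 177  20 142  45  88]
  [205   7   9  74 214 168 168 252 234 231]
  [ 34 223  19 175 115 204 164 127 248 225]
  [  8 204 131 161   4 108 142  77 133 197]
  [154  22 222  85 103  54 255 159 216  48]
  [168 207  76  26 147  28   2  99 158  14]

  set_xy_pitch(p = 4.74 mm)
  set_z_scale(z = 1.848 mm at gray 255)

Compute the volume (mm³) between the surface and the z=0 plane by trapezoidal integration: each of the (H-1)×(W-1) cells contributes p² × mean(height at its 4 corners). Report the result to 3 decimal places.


height_mm = gray/255 × 1.848; cell vol = 4.74² × mean(4 corners)
unit = 4.74² × 1.848 / (4×255) = 0.040706 mm³ per gray-sum
row 0: Σ corner-gray over 9 cells = 3848  → 156.6367
row 1: Σ corner-gray over 9 cells = 4258  → 173.3262
row 2: Σ corner-gray over 9 cells = 4578  → 186.3521
row 3: Σ corner-gray over 9 cells = 5075  → 206.5830
row 4: Σ corner-gray over 9 cells = 4253  → 173.1226
row 5: Σ corner-gray over 9 cells = 3266  → 132.9458
row 6: Σ corner-gray over 9 cells = 3615  → 147.1522
row 7: Σ corner-gray over 9 cells = 4772  → 194.2491
row 8: Σ corner-gray over 9 cells = 5497  → 223.7609
row 9: Σ corner-gray over 9 cells = 4934  → 200.8434
row 10: Σ corner-gray over 9 cells = 4559  → 185.5787
row 11: Σ corner-gray over 9 cells = 4102  → 166.9760
Σ rows: total corner-gray = 52757  → 2147.5267 mm³

2147.527


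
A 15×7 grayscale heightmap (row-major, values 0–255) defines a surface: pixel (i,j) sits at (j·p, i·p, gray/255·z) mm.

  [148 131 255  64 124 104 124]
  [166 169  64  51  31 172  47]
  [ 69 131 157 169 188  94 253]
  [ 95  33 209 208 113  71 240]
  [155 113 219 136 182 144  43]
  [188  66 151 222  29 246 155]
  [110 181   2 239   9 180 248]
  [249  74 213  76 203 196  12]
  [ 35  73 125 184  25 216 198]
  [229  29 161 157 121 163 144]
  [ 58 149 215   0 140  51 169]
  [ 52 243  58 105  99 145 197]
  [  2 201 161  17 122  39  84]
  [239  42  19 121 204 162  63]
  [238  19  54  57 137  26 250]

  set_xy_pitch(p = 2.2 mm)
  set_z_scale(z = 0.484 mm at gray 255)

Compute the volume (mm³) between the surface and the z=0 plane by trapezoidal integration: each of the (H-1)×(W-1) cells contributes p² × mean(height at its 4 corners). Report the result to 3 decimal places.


98.420

height_mm = gray/255 × 0.484; cell vol = 2.2² × mean(4 corners)
unit = 2.2² × 0.484 / (4×255) = 0.00229663 mm³ per gray-sum
row 0: Σ corner-gray over 6 cells = 2815  → 6.4650
row 1: Σ corner-gray over 6 cells = 2987  → 6.8600
row 2: Σ corner-gray over 6 cells = 3403  → 7.8154
row 3: Σ corner-gray over 6 cells = 3389  → 7.7833
row 4: Σ corner-gray over 6 cells = 3557  → 8.1691
row 5: Σ corner-gray over 6 cells = 3351  → 7.6960
row 6: Σ corner-gray over 6 cells = 3365  → 7.7282
row 7: Σ corner-gray over 6 cells = 3264  → 7.4962
row 8: Σ corner-gray over 6 cells = 3114  → 7.1517
row 9: Σ corner-gray over 6 cells = 2972  → 6.8256
row 10: Σ corner-gray over 6 cells = 2886  → 6.6281
row 11: Σ corner-gray over 6 cells = 2715  → 6.2353
row 12: Σ corner-gray over 6 cells = 2564  → 5.8886
row 13: Σ corner-gray over 6 cells = 2472  → 5.6773
Σ rows: total corner-gray = 42854  → 98.4197 mm³


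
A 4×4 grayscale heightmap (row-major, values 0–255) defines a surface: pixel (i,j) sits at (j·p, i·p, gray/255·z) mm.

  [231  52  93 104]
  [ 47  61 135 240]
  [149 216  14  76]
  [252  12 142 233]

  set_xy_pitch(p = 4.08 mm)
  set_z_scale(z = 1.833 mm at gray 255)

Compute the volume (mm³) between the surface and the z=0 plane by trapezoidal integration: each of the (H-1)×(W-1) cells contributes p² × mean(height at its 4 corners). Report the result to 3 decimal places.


height_mm = gray/255 × 1.833; cell vol = 4.08² × mean(4 corners)
unit = 4.08² × 1.833 / (4×255) = 0.0299146 mm³ per gray-sum
row 0: Σ corner-gray over 3 cells = 1304  → 39.0086
row 1: Σ corner-gray over 3 cells = 1364  → 40.8035
row 2: Σ corner-gray over 3 cells = 1478  → 44.2137
Σ rows: total corner-gray = 4146  → 124.0258 mm³

124.026


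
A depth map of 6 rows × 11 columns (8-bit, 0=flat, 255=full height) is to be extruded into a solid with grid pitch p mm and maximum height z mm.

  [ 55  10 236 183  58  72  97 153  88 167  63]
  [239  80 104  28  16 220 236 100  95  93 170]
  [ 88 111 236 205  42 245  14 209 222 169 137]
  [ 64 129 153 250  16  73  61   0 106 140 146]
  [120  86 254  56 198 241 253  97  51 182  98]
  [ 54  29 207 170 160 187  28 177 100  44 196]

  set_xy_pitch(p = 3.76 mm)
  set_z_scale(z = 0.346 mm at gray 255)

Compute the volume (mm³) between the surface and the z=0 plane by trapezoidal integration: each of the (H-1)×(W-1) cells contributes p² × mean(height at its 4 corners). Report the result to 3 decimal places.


height_mm = gray/255 × 0.346; cell vol = 3.76² × mean(4 corners)
unit = 3.76² × 0.346 / (4×255) = 0.0047957 mm³ per gray-sum
row 0: Σ corner-gray over 10 cells = 4599  → 22.0554
row 1: Σ corner-gray over 10 cells = 5484  → 26.2996
row 2: Σ corner-gray over 10 cells = 5197  → 24.9232
row 3: Σ corner-gray over 10 cells = 5120  → 24.5540
row 4: Σ corner-gray over 10 cells = 5508  → 26.4147
Σ rows: total corner-gray = 25908  → 124.2469 mm³

124.247


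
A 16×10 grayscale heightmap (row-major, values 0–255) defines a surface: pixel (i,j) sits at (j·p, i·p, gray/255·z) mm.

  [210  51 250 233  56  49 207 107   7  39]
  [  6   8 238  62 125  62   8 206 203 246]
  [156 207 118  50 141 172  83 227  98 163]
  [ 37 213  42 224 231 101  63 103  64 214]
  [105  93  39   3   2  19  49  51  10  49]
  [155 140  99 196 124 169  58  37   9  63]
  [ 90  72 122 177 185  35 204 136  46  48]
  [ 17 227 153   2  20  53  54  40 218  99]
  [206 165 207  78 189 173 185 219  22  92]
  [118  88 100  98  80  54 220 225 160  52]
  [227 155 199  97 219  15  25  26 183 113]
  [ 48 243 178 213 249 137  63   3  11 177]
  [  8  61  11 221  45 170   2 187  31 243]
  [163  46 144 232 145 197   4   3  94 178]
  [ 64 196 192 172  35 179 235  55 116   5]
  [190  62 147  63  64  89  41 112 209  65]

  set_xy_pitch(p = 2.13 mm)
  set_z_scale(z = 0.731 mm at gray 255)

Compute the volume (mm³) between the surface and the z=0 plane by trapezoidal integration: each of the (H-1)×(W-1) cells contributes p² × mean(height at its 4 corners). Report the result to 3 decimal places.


201.765

height_mm = gray/255 × 0.731; cell vol = 2.13² × mean(4 corners)
unit = 2.13² × 0.731 / (4×255) = 0.00325144 mm³ per gray-sum
row 0: Σ corner-gray over 9 cells = 4245  → 13.8024
row 1: Σ corner-gray over 9 cells = 4587  → 14.9144
row 2: Σ corner-gray over 9 cells = 4844  → 15.7500
row 3: Σ corner-gray over 9 cells = 3019  → 9.8161
row 4: Σ corner-gray over 9 cells = 2568  → 8.3497
row 5: Σ corner-gray over 9 cells = 3974  → 12.9212
row 6: Σ corner-gray over 9 cells = 3742  → 12.1669
row 7: Σ corner-gray over 9 cells = 4424  → 14.3844
row 8: Σ corner-gray over 9 cells = 4994  → 16.2377
row 9: Σ corner-gray over 9 cells = 4398  → 14.2999
row 10: Σ corner-gray over 9 cells = 4597  → 14.9469
row 11: Σ corner-gray over 9 cells = 4126  → 13.4155
row 12: Σ corner-gray over 9 cells = 3778  → 12.2840
row 13: Σ corner-gray over 9 cells = 4500  → 14.6315
row 14: Σ corner-gray over 9 cells = 4258  → 13.8447
Σ rows: total corner-gray = 62054  → 201.7652 mm³


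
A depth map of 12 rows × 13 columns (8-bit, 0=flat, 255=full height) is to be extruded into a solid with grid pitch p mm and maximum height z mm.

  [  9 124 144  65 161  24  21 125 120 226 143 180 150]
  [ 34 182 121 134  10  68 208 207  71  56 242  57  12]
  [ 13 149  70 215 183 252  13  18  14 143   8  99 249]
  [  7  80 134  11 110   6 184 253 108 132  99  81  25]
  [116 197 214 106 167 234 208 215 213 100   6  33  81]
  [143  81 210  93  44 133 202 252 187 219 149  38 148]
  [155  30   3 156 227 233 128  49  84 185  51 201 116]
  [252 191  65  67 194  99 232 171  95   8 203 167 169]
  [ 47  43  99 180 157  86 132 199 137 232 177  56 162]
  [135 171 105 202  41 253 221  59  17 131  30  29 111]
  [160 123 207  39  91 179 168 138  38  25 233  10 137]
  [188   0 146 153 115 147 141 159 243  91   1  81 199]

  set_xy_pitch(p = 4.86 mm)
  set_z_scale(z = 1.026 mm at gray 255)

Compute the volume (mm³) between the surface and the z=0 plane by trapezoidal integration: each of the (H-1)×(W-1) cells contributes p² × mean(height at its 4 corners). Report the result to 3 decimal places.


1562.694

height_mm = gray/255 × 1.026; cell vol = 4.86² × mean(4 corners)
unit = 4.86² × 1.026 / (4×255) = 0.0237585 mm³ per gray-sum
row 0: Σ corner-gray over 12 cells = 5583  → 132.6439
row 1: Σ corner-gray over 12 cells = 5348  → 127.0607
row 2: Σ corner-gray over 12 cells = 5018  → 119.2203
row 3: Σ corner-gray over 12 cells = 6011  → 142.8126
row 4: Σ corner-gray over 12 cells = 7090  → 168.4480
row 5: Σ corner-gray over 12 cells = 6472  → 153.7653
row 6: Σ corner-gray over 12 cells = 6370  → 151.3419
row 7: Σ corner-gray over 12 cells = 6610  → 157.0439
row 8: Σ corner-gray over 12 cells = 5969  → 141.8147
row 9: Σ corner-gray over 12 cells = 5563  → 132.1688
row 10: Σ corner-gray over 12 cells = 5740  → 136.3740
Σ rows: total corner-gray = 65774  → 1562.6941 mm³


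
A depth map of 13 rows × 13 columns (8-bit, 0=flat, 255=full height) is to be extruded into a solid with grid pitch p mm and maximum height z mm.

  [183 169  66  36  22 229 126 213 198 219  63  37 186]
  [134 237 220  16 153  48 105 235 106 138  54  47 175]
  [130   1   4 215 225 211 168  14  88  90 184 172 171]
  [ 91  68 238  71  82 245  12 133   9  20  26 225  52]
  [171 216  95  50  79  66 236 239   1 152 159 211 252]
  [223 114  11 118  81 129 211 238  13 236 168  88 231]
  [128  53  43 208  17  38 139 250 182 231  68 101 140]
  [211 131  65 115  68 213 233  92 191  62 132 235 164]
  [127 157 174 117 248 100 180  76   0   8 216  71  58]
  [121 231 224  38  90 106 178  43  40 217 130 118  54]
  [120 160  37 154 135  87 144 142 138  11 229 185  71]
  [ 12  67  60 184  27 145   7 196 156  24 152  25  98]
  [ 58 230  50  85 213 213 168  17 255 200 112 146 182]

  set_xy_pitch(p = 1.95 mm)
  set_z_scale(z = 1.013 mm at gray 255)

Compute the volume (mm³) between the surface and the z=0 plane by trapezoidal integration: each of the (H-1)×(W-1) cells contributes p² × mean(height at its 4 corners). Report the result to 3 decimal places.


272.169

height_mm = gray/255 × 1.013; cell vol = 1.95² × mean(4 corners)
unit = 1.95² × 1.013 / (4×255) = 0.0037764 mm³ per gray-sum
row 0: Σ corner-gray over 12 cells = 6152  → 23.2324
row 1: Σ corner-gray over 12 cells = 6072  → 22.9303
row 2: Σ corner-gray over 12 cells = 5446  → 20.5663
row 3: Σ corner-gray over 12 cells = 5832  → 22.0240
row 4: Σ corner-gray over 12 cells = 6699  → 25.2981
row 5: Σ corner-gray over 12 cells = 6196  → 23.3986
row 6: Σ corner-gray over 12 cells = 6377  → 24.0821
row 7: Σ corner-gray over 12 cells = 6328  → 23.8971
row 8: Σ corner-gray over 12 cells = 5884  → 22.2204
row 9: Σ corner-gray over 12 cells = 6040  → 22.8095
row 10: Σ corner-gray over 12 cells = 5231  → 19.7544
row 11: Σ corner-gray over 12 cells = 5814  → 21.9560
Σ rows: total corner-gray = 72071  → 272.1692 mm³


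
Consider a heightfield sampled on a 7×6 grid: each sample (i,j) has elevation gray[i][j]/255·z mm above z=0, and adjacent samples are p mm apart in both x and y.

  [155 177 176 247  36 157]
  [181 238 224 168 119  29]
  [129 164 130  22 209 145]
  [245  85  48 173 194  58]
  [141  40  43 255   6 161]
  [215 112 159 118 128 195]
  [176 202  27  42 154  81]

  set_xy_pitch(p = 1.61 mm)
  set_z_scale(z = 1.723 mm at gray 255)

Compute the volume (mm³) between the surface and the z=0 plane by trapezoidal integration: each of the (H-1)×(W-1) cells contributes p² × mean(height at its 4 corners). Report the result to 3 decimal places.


71.061

height_mm = gray/255 × 1.723; cell vol = 1.61² × mean(4 corners)
unit = 1.61² × 1.723 / (4×255) = 0.00437862 mm³ per gray-sum
row 0: Σ corner-gray over 5 cells = 3292  → 14.4144
row 1: Σ corner-gray over 5 cells = 3032  → 13.2760
row 2: Σ corner-gray over 5 cells = 2627  → 11.5026
row 3: Σ corner-gray over 5 cells = 2293  → 10.0402
row 4: Σ corner-gray over 5 cells = 2434  → 10.6576
row 5: Σ corner-gray over 5 cells = 2551  → 11.1698
Σ rows: total corner-gray = 16229  → 71.0606 mm³


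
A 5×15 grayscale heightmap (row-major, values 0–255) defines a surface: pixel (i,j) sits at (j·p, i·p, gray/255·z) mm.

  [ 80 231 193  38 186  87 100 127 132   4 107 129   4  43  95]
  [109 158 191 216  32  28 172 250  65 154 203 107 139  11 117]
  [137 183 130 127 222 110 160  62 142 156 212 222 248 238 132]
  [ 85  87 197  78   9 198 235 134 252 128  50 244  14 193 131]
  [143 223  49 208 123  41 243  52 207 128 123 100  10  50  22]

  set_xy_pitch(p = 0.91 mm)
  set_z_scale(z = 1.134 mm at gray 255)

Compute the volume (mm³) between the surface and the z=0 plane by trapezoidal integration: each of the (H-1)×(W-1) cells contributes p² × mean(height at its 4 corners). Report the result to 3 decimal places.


height_mm = gray/255 × 1.134; cell vol = 0.91² × mean(4 corners)
unit = 0.91² × 1.134 / (4×255) = 0.000920652 mm³ per gray-sum
row 0: Σ corner-gray over 14 cells = 6615  → 6.0901
row 1: Σ corner-gray over 14 cells = 8371  → 7.7068
row 2: Σ corner-gray over 14 cells = 8547  → 7.8688
row 3: Σ corner-gray over 14 cells = 7133  → 6.5670
Σ rows: total corner-gray = 30666  → 28.2327 mm³

28.233


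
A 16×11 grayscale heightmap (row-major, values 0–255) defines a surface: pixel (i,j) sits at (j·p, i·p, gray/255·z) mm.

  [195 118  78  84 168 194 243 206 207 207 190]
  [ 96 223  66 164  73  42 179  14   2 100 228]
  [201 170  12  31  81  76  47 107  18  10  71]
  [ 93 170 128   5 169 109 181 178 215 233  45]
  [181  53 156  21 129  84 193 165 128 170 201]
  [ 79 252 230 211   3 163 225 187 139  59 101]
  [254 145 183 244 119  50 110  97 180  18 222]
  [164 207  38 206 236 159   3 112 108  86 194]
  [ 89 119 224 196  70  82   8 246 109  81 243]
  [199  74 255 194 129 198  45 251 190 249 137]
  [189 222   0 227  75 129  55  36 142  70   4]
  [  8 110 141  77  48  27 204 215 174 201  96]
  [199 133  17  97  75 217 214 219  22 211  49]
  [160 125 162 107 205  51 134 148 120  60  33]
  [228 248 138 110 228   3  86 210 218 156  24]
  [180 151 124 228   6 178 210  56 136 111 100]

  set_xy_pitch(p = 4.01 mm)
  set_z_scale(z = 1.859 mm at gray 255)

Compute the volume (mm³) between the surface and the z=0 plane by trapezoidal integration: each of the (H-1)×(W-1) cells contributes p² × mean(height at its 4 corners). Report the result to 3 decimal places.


2306.062

height_mm = gray/255 × 1.859; cell vol = 4.01² × mean(4 corners)
unit = 4.01² × 1.859 / (4×255) = 0.0293068 mm³ per gray-sum
row 0: Σ corner-gray over 10 cells = 5445  → 159.5754
row 1: Σ corner-gray over 10 cells = 3426  → 100.4050
row 2: Σ corner-gray over 10 cells = 4290  → 125.7260
row 3: Σ corner-gray over 10 cells = 5494  → 161.0114
row 4: Σ corner-gray over 10 cells = 5698  → 166.9900
row 5: Σ corner-gray over 10 cells = 5886  → 172.4997
row 6: Σ corner-gray over 10 cells = 5436  → 159.3116
row 7: Σ corner-gray over 10 cells = 5270  → 154.4467
row 8: Σ corner-gray over 10 cells = 6108  → 179.0058
row 9: Σ corner-gray over 10 cells = 5611  → 164.4403
row 10: Σ corner-gray over 10 cells = 4603  → 134.8991
row 11: Σ corner-gray over 10 cells = 5156  → 151.1057
row 12: Σ corner-gray over 10 cells = 5075  → 148.7319
row 13: Σ corner-gray over 10 cells = 5463  → 160.1029
row 14: Σ corner-gray over 10 cells = 5726  → 167.8106
Σ rows: total corner-gray = 78687  → 2306.0618 mm³


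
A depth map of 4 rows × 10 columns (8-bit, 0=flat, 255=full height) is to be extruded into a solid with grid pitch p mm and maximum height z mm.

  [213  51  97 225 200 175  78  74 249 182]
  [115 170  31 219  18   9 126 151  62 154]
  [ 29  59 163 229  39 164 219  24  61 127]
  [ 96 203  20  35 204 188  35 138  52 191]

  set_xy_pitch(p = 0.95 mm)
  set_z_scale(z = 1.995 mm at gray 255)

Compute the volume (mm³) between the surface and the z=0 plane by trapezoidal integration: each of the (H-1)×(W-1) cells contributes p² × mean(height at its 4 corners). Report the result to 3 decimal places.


height_mm = gray/255 × 1.995; cell vol = 0.95² × mean(4 corners)
unit = 0.95² × 1.995 / (4×255) = 0.00176518 mm³ per gray-sum
row 0: Σ corner-gray over 9 cells = 4534  → 8.0033
row 1: Σ corner-gray over 9 cells = 3913  → 6.9072
row 2: Σ corner-gray over 9 cells = 4109  → 7.2531
Σ rows: total corner-gray = 12556  → 22.1636 mm³

22.164


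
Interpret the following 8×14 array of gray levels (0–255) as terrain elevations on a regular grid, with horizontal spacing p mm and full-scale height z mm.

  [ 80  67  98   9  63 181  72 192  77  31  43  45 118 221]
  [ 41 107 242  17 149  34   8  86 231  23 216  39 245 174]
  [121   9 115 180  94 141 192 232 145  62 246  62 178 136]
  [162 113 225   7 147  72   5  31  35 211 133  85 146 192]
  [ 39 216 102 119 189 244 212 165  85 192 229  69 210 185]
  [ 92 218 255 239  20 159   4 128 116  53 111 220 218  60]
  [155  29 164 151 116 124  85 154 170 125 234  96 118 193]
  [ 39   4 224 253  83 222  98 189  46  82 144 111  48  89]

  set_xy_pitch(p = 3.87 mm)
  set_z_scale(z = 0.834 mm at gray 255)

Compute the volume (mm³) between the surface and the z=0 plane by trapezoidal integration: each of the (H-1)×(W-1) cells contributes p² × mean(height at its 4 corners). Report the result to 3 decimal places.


height_mm = gray/255 × 0.834; cell vol = 3.87² × mean(4 corners)
unit = 3.87² × 0.834 / (4×255) = 0.0122458 mm³ per gray-sum
row 0: Σ corner-gray over 13 cells = 5302  → 64.9273
row 1: Σ corner-gray over 13 cells = 6578  → 80.5530
row 2: Σ corner-gray over 13 cells = 6343  → 77.6752
row 3: Σ corner-gray over 13 cells = 7062  → 86.4800
row 4: Σ corner-gray over 13 cells = 7922  → 97.0114
row 5: Σ corner-gray over 13 cells = 7114  → 87.1168
row 6: Σ corner-gray over 13 cells = 6616  → 81.0183
Σ rows: total corner-gray = 46937  → 574.7820 mm³

574.782


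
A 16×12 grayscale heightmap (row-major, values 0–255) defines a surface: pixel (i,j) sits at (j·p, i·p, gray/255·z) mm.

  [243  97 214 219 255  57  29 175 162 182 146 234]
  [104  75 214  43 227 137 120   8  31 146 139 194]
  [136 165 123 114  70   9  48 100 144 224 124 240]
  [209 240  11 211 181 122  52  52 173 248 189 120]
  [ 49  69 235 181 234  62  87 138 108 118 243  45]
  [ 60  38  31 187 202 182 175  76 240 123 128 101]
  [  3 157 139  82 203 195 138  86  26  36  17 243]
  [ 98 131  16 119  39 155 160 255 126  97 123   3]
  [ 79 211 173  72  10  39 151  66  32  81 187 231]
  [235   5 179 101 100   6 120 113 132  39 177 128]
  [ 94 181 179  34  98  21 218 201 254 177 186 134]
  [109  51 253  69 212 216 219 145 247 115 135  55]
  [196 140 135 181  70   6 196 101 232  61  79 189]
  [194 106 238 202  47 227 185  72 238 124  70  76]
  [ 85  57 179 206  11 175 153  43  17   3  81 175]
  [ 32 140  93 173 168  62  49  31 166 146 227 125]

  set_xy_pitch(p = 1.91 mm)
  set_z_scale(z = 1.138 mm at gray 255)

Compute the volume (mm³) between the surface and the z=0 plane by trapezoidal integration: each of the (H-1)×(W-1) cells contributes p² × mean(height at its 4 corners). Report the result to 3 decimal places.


height_mm = gray/255 × 1.138; cell vol = 1.91² × mean(4 corners)
unit = 1.91² × 1.138 / (4×255) = 0.00407014 mm³ per gray-sum
row 0: Σ corner-gray over 11 cells = 6127  → 24.9377
row 1: Σ corner-gray over 11 cells = 5196  → 21.1484
row 2: Σ corner-gray over 11 cells = 5905  → 24.0341
row 3: Σ corner-gray over 11 cells = 6331  → 25.7680
row 4: Σ corner-gray over 11 cells = 5969  → 24.2946
row 5: Σ corner-gray over 11 cells = 5329  → 21.6897
row 6: Σ corner-gray over 11 cells = 4947  → 20.1350
row 7: Σ corner-gray over 11 cells = 4897  → 19.9315
row 8: Σ corner-gray over 11 cells = 4661  → 18.9709
row 9: Σ corner-gray over 11 cells = 5633  → 22.9271
row 10: Σ corner-gray over 11 cells = 6814  → 27.7339
row 11: Σ corner-gray over 11 cells = 6275  → 25.5401
row 12: Σ corner-gray over 11 cells = 6075  → 24.7261
row 13: Σ corner-gray over 11 cells = 5398  → 21.9706
row 14: Σ corner-gray over 11 cells = 4777  → 19.4430
Σ rows: total corner-gray = 84334  → 343.2508 mm³

343.251


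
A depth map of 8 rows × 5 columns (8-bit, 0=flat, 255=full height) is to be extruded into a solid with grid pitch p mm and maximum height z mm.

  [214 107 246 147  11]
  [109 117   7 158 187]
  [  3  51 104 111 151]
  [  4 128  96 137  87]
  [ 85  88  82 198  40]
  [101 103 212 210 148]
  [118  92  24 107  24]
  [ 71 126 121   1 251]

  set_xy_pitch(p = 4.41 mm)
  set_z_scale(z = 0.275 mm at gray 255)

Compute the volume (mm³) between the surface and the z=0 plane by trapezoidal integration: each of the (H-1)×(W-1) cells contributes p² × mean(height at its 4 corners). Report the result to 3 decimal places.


height_mm = gray/255 × 0.275; cell vol = 4.41² × mean(4 corners)
unit = 4.41² × 0.275 / (4×255) = 0.00524336 mm³ per gray-sum
row 0: Σ corner-gray over 4 cells = 2085  → 10.9324
row 1: Σ corner-gray over 4 cells = 1546  → 8.1062
row 2: Σ corner-gray over 4 cells = 1499  → 7.8598
row 3: Σ corner-gray over 4 cells = 1674  → 8.7774
row 4: Σ corner-gray over 4 cells = 2160  → 11.3257
row 5: Σ corner-gray over 4 cells = 1887  → 9.8942
row 6: Σ corner-gray over 4 cells = 1406  → 7.3722
Σ rows: total corner-gray = 12257  → 64.2679 mm³

64.268


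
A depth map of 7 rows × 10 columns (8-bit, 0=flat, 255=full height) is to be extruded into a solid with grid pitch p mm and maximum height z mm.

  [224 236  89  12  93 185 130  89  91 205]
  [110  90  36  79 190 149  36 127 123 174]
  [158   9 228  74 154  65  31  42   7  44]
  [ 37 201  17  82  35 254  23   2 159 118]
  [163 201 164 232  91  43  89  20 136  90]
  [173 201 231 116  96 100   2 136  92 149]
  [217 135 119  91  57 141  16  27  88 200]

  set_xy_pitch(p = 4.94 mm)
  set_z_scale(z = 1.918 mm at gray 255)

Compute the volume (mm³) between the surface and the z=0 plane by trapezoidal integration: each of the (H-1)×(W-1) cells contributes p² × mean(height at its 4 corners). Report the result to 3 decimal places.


height_mm = gray/255 × 1.918; cell vol = 4.94² × mean(4 corners)
unit = 4.94² × 1.918 / (4×255) = 0.0458883 mm³ per gray-sum
row 0: Σ corner-gray over 9 cells = 4223  → 193.7865
row 1: Σ corner-gray over 9 cells = 3366  → 154.4601
row 2: Σ corner-gray over 9 cells = 3123  → 143.3093
row 3: Σ corner-gray over 9 cells = 3906  → 179.2398
row 4: Σ corner-gray over 9 cells = 4475  → 205.3503
row 5: Σ corner-gray over 9 cells = 4035  → 185.1594
Σ rows: total corner-gray = 23128  → 1061.3055 mm³

1061.305


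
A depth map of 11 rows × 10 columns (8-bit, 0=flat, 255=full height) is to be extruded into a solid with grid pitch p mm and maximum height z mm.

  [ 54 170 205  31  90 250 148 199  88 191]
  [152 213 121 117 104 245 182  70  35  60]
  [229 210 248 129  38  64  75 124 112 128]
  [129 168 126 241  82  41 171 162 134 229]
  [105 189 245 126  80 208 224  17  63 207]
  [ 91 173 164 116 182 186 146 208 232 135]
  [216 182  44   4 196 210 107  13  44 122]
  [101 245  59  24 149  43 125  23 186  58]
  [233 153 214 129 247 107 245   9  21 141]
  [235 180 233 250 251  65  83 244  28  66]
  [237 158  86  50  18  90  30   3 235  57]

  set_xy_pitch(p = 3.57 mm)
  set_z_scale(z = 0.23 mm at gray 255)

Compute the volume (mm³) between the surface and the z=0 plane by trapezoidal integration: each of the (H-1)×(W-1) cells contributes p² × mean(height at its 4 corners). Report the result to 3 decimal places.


height_mm = gray/255 × 0.23; cell vol = 3.57² × mean(4 corners)
unit = 3.57² × 0.23 / (4×255) = 0.00287385 mm³ per gray-sum
row 0: Σ corner-gray over 9 cells = 4993  → 14.3491
row 1: Σ corner-gray over 9 cells = 4743  → 13.6307
row 2: Σ corner-gray over 9 cells = 4965  → 14.2687
row 3: Σ corner-gray over 9 cells = 5224  → 15.0130
row 4: Σ corner-gray over 9 cells = 5656  → 16.2545
row 5: Σ corner-gray over 9 cells = 4978  → 14.3060
row 6: Σ corner-gray over 9 cells = 3805  → 10.9350
row 7: Σ corner-gray over 9 cells = 4491  → 12.9065
row 8: Σ corner-gray over 9 cells = 5593  → 16.0734
row 9: Σ corner-gray over 9 cells = 4603  → 13.2283
Σ rows: total corner-gray = 49051  → 140.9652 mm³

140.965


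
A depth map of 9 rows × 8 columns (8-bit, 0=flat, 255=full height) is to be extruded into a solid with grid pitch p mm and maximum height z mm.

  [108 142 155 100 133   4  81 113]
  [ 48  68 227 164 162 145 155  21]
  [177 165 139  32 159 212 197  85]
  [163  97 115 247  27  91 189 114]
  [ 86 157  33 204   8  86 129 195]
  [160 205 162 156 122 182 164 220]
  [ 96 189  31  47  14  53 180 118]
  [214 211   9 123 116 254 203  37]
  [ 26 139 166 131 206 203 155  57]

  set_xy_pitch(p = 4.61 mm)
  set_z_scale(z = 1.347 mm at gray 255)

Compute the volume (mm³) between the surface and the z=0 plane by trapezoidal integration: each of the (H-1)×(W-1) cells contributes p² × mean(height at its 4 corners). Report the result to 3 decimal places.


height_mm = gray/255 × 1.347; cell vol = 4.61² × mean(4 corners)
unit = 4.61² × 1.347 / (4×255) = 0.0280653 mm³ per gray-sum
row 0: Σ corner-gray over 7 cells = 3362  → 94.3554
row 1: Σ corner-gray over 7 cells = 3981  → 111.7279
row 2: Σ corner-gray over 7 cells = 3879  → 108.8652
row 3: Σ corner-gray over 7 cells = 3324  → 93.2890
row 4: Σ corner-gray over 7 cells = 3877  → 108.8091
row 5: Σ corner-gray over 7 cells = 3604  → 101.1472
row 6: Σ corner-gray over 7 cells = 3325  → 93.3170
row 7: Σ corner-gray over 7 cells = 4166  → 116.9199
Σ rows: total corner-gray = 29518  → 828.4307 mm³

828.431


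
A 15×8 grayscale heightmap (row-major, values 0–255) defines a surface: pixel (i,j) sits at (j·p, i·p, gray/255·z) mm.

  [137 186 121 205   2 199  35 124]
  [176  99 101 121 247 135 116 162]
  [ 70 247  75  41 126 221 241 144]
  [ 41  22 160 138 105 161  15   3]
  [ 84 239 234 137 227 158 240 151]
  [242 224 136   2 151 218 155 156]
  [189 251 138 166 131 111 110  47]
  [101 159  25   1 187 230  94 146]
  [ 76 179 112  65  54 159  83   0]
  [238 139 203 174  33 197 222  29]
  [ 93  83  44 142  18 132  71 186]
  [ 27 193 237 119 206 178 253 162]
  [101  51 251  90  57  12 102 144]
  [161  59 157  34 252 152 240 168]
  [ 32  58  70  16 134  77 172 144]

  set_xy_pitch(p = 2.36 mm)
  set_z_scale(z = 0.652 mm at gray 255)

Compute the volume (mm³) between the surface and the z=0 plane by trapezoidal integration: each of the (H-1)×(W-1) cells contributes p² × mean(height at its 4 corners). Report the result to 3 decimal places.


height_mm = gray/255 × 0.652; cell vol = 2.36² × mean(4 corners)
unit = 2.36² × 0.652 / (4×255) = 0.00356018 mm³ per gray-sum
row 0: Σ corner-gray over 7 cells = 3733  → 13.2901
row 1: Σ corner-gray over 7 cells = 4092  → 14.5682
row 2: Σ corner-gray over 7 cells = 3362  → 11.9693
row 3: Σ corner-gray over 7 cells = 3951  → 14.0663
row 4: Σ corner-gray over 7 cells = 4875  → 17.3559
row 5: Σ corner-gray over 7 cells = 4220  → 15.0239
row 6: Σ corner-gray over 7 cells = 3689  → 13.1335
row 7: Σ corner-gray over 7 cells = 3019  → 10.7482
row 8: Σ corner-gray over 7 cells = 3583  → 12.7561
row 9: Σ corner-gray over 7 cells = 3462  → 12.3253
row 10: Σ corner-gray over 7 cells = 3820  → 13.5999
row 11: Σ corner-gray over 7 cells = 3932  → 13.9986
row 12: Σ corner-gray over 7 cells = 3488  → 12.4179
row 13: Σ corner-gray over 7 cells = 3347  → 11.9159
Σ rows: total corner-gray = 52573  → 187.1691 mm³

187.169


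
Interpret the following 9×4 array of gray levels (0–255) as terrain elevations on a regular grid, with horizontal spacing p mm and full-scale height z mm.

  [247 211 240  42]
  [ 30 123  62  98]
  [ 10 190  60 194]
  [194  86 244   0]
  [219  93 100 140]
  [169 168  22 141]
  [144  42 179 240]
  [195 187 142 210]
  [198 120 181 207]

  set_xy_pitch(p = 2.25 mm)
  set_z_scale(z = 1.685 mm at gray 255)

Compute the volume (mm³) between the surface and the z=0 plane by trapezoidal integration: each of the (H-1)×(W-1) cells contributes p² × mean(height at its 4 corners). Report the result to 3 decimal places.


108.368

height_mm = gray/255 × 1.685; cell vol = 2.25² × mean(4 corners)
unit = 2.25² × 1.685 / (4×255) = 0.00836305 mm³ per gray-sum
row 0: Σ corner-gray over 3 cells = 1689  → 14.1252
row 1: Σ corner-gray over 3 cells = 1202  → 10.0524
row 2: Σ corner-gray over 3 cells = 1558  → 13.0296
row 3: Σ corner-gray over 3 cells = 1599  → 13.3725
row 4: Σ corner-gray over 3 cells = 1435  → 12.0010
row 5: Σ corner-gray over 3 cells = 1516  → 12.6784
row 6: Σ corner-gray over 3 cells = 1889  → 15.7978
row 7: Σ corner-gray over 3 cells = 2070  → 17.3115
Σ rows: total corner-gray = 12958  → 108.3684 mm³


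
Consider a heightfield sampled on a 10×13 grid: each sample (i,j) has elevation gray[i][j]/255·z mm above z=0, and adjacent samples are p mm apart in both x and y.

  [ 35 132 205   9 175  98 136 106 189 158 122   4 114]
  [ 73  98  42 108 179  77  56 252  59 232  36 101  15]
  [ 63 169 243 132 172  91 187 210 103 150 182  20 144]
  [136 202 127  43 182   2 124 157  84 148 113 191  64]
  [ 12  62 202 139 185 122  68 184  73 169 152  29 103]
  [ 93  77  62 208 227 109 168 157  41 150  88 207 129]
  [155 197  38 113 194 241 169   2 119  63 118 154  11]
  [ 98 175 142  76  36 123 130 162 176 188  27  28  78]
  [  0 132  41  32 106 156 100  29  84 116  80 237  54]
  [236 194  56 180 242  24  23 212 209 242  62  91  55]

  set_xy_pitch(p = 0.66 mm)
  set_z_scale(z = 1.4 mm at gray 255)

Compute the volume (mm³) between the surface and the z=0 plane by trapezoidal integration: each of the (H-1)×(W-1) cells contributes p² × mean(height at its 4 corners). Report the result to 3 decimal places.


height_mm = gray/255 × 1.4; cell vol = 0.66² × mean(4 corners)
unit = 0.66² × 1.4 / (4×255) = 0.000597882 mm³ per gray-sum
row 0: Σ corner-gray over 12 cells = 5385  → 3.2196
row 1: Σ corner-gray over 12 cells = 6093  → 3.6429
row 2: Σ corner-gray over 12 cells = 6471  → 3.8689
row 3: Σ corner-gray over 12 cells = 5831  → 3.4863
row 4: Σ corner-gray over 12 cells = 6095  → 3.6441
row 5: Σ corner-gray over 12 cells = 6192  → 3.7021
row 6: Σ corner-gray over 12 cells = 5684  → 3.3984
row 7: Σ corner-gray over 12 cells = 4982  → 2.9786
row 8: Σ corner-gray over 12 cells = 5641  → 3.3727
Σ rows: total corner-gray = 52374  → 31.3135 mm³

31.313


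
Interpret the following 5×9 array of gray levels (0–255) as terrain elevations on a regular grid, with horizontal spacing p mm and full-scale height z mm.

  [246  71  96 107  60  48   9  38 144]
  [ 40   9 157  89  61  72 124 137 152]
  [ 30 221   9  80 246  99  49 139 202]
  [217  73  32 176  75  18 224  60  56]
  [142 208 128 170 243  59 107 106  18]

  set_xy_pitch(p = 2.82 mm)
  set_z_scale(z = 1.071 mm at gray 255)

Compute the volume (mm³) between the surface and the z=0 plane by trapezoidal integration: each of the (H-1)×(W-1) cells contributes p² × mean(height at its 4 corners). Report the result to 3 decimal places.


112.258

height_mm = gray/255 × 1.071; cell vol = 2.82² × mean(4 corners)
unit = 2.82² × 1.071 / (4×255) = 0.00835002 mm³ per gray-sum
row 0: Σ corner-gray over 8 cells = 2738  → 22.8624
row 1: Σ corner-gray over 8 cells = 3408  → 28.4569
row 2: Σ corner-gray over 8 cells = 3507  → 29.2835
row 3: Σ corner-gray over 8 cells = 3791  → 31.6549
Σ rows: total corner-gray = 13444  → 112.2577 mm³
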